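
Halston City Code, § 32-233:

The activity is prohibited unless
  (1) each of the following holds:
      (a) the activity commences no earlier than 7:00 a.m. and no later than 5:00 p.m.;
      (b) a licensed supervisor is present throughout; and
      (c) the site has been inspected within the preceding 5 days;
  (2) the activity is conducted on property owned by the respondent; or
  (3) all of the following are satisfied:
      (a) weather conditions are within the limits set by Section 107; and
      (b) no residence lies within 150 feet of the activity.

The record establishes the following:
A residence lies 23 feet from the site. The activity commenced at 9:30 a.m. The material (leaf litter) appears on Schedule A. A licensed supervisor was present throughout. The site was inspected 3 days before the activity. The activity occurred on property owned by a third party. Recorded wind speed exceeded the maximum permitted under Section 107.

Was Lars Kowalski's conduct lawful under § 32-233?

Yes — lawful.

(a) start within hours — holds.
(b) supervisor present — satisfied.
(c) site inspected — met.
So (1) is satisfied (T AND T AND T).
(2) own property — fails.
(a) weather ok — not satisfied.
(b) no residence in 150 ft — not met.
(3): F AND F → false.
So Overall is satisfied (T OR F OR F).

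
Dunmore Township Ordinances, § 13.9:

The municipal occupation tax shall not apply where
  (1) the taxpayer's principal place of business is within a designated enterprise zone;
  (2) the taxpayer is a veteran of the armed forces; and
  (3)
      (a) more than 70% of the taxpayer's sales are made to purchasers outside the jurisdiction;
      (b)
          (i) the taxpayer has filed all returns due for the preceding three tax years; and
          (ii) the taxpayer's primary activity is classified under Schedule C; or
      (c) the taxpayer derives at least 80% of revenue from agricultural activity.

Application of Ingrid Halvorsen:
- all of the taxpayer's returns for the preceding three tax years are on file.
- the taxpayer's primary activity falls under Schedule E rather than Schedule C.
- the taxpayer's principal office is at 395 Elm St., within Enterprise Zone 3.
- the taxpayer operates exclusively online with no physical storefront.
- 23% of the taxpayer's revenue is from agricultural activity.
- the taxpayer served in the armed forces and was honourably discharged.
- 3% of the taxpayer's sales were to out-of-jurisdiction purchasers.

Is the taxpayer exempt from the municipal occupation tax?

(1) in enterprise zone — met.
(2) veteran — holds.
(a) >70% out-of-jur. sales — not met.
(i) returns current — met.
(ii) Schedule C activity — not satisfied.
So (b) is not satisfied (T AND F).
(c) ≥80% agricultural — not met.
So (3) is not satisfied (F OR F OR F).
So Overall is not satisfied (T AND T AND F).

No — not exempt.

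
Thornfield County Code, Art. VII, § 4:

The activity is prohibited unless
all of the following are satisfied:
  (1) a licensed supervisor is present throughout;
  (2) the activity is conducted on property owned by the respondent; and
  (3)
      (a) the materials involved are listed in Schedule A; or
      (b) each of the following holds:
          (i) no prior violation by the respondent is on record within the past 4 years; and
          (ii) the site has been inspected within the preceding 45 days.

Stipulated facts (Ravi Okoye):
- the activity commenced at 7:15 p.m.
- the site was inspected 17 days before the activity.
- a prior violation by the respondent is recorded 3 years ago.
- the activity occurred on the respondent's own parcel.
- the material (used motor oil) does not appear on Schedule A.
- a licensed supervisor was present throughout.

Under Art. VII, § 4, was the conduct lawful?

No — unlawful.

(1) supervisor present — satisfied.
(2) own property — holds.
(a) Schedule A material — fails.
(i) no prior violation — fails.
(ii) site inspected — met.
So (b) is not satisfied (F AND T).
So (3) is not satisfied (F OR F).
Overall: T AND T AND F → false.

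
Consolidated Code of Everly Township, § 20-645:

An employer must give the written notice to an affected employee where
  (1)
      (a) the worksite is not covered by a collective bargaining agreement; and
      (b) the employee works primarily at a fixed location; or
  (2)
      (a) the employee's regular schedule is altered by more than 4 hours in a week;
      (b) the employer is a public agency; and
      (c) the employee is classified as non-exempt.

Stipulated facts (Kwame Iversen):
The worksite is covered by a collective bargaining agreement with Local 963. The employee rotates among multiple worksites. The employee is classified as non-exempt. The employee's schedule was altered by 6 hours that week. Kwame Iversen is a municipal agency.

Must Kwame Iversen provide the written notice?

(a) no CBA — not met.
(b) fixed location — fails.
(1) = F AND F = false.
(a) schedule shift > 4h — met.
(b) public agency — met.
(c) non-exempt — satisfied.
So (2) is satisfied (T AND T AND T).
Overall: F OR T → true.

Yes — required.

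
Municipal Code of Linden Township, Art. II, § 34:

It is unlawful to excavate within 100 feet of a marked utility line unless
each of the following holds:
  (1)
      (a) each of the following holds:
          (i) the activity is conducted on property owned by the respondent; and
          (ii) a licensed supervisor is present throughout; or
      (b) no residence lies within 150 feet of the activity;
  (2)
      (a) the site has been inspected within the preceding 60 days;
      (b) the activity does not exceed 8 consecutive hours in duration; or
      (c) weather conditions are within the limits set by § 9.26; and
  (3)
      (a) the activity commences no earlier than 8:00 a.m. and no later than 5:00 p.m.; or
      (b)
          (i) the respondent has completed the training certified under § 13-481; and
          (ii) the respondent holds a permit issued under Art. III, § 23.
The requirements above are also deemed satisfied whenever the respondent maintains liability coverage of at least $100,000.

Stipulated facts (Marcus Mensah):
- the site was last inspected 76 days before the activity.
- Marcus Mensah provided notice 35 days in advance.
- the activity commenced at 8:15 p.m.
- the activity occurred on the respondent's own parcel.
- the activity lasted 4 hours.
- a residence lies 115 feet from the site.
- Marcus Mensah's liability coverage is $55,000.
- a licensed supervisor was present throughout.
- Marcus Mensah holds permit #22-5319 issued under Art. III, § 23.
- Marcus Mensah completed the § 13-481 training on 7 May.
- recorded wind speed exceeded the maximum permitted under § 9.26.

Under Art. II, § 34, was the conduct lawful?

Yes — lawful.

(i) own property — holds.
(ii) supervisor present — met.
(a): T AND T → true.
(b) no residence in 150 ft — not satisfied.
So (1) is satisfied (T OR F).
(a) site inspected — not met.
(b) ≤ 8 hrs duration — met.
(c) weather ok — not satisfied.
(2) = F OR T OR F = true.
(a) start within hours — not met.
(i) training certified — satisfied.
(ii) holds permit — holds.
So (b) is satisfied (T AND T).
(3): F OR T → true.
So Overall is satisfied (T AND T AND T).
Exception (coverage ≥ $100,000) — not satisfied.
Result: main true OR exception false → true.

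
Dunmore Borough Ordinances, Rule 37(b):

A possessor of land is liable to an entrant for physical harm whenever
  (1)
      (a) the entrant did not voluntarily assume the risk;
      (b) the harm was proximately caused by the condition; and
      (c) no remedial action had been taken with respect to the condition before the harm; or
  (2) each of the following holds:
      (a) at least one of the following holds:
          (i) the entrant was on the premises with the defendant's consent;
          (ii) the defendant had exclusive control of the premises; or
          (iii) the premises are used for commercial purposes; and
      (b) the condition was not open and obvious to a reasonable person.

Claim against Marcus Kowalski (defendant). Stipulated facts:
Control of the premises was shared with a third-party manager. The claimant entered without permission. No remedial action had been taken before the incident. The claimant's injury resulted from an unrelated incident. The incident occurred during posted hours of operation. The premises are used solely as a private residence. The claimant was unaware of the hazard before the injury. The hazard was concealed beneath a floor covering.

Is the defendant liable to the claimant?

(a) no assumed risk — met.
(b) proximate cause — not satisfied.
(c) no remedial action — satisfied.
(1): T AND F AND T → false.
(i) consent to enter — not satisfied.
(ii) exclusive control — not met.
(iii) commercial use — fails.
So (a) is not satisfied (F OR F OR F).
(b) not open/obvious — holds.
So (2) is not satisfied (F AND T).
So Overall is not satisfied (F OR F).

No — not liable.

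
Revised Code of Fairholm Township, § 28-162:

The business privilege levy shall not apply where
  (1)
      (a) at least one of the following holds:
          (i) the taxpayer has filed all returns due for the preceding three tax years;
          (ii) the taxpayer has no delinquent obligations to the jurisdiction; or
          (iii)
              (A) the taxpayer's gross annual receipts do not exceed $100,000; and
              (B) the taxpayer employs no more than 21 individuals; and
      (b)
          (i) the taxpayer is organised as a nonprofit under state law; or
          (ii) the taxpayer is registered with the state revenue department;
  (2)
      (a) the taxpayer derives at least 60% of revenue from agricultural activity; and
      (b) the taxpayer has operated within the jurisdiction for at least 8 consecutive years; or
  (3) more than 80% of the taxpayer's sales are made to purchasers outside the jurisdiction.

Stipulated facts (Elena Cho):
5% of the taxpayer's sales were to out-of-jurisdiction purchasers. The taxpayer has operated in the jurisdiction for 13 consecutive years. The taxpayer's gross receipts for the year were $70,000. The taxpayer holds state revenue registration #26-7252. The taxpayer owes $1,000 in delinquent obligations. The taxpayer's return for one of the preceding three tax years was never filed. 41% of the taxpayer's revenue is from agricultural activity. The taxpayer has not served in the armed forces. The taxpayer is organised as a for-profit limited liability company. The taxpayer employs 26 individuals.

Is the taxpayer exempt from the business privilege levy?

No — not exempt.

(i) returns current — fails.
(ii) no delinquency — not met.
(A) receipts ≤ $100,000 — satisfied.
(B) ≤ 21 employees — fails.
(iii): T AND F → false.
(a) = F OR F OR F = false.
(i) nonprofit — fails.
(ii) state-registered — satisfied.
(b) = F OR T = true.
(1): F AND T → false.
(a) ≥60% agricultural — fails.
(b) ≥ 8 yrs in jurisdiction — satisfied.
(2) = F AND T = false.
(3) >80% out-of-jur. sales — not satisfied.
So Overall is not satisfied (F OR F OR F).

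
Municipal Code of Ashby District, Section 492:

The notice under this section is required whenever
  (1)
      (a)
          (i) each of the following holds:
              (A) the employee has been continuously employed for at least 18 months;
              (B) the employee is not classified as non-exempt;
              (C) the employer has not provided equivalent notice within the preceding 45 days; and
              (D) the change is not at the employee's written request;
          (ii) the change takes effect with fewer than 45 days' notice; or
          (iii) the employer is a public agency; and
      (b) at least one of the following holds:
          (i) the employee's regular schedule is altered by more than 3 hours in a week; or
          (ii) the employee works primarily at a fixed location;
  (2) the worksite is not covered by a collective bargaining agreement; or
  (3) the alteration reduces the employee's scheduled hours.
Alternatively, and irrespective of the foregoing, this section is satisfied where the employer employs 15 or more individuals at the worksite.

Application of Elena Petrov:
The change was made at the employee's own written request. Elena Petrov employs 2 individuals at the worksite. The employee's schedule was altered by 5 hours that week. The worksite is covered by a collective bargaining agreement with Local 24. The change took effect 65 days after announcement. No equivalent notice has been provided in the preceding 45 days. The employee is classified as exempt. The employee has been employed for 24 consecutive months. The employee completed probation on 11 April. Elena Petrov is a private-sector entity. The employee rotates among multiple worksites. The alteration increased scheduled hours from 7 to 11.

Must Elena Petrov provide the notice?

No — not required.

(A) tenure ≥ 18 mo. — met.
(B) not (non-exempt) — holds.
(C) no recent notice — holds.
(D) not employee-requested — fails.
(i): T AND T AND T AND F → false.
(ii) < 45 days' notice — fails.
(iii) public agency — not met.
(a): F OR F OR F → false.
(i) schedule shift > 3h — met.
(ii) fixed location — not satisfied.
So (b) is satisfied (T OR F).
(1): F AND T → false.
(2) no CBA — fails.
(3) hours reduced — not satisfied.
Overall: F OR F OR F → false.
Exception (≥ 15 at site) — not satisfied.
Result: main false OR exception false → false.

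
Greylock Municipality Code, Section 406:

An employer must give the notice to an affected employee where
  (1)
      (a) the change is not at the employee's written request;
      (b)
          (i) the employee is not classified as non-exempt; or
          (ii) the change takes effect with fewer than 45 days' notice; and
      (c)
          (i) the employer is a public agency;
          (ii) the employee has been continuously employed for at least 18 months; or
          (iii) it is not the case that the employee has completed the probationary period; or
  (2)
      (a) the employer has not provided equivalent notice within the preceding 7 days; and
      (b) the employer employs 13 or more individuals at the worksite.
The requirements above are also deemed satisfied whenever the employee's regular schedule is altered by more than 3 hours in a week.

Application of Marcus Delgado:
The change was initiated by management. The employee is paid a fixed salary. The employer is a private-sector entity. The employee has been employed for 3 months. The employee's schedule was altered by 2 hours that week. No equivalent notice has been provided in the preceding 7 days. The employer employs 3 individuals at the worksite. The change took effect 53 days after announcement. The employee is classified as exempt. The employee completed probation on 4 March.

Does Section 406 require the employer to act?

No — not required.

(a) not employee-requested — satisfied.
(i) not (non-exempt) — satisfied.
(ii) < 45 days' notice — fails.
So (b) is satisfied (T OR F).
(i) public agency — not met.
(ii) tenure ≥ 18 mo. — fails.
(iii) not (past probation) — not satisfied.
(c): F OR F OR F → false.
(1): T AND T AND F → false.
(a) no recent notice — met.
(b) ≥ 13 at site — fails.
So (2) is not satisfied (T AND F).
Overall: F OR F → false.
Exception (schedule shift > 3h) — not satisfied.
Result: main false OR exception false → false.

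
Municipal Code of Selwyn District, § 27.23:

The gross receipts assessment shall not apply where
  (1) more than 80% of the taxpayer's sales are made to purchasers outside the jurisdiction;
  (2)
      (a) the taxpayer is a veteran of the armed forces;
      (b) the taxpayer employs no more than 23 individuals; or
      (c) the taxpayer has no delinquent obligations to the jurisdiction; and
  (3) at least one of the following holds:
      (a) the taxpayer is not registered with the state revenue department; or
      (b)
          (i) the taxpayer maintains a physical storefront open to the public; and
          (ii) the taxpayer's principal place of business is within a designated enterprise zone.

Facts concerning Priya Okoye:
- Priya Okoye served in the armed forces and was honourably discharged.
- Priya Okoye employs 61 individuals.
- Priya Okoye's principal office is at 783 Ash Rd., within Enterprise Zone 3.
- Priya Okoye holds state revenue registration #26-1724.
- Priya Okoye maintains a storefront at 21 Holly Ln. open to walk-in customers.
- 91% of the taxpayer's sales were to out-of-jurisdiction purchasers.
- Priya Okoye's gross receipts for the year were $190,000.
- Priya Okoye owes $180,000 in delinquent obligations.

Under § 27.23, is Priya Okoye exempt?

Yes — exempt.

(1) >80% out-of-jur. sales — holds.
(a) veteran — holds.
(b) ≤ 23 employees — not met.
(c) no delinquency — not met.
(2) = T OR F OR F = true.
(a) not (state-registered) — not met.
(i) has storefront — met.
(ii) in enterprise zone — met.
So (b) is satisfied (T AND T).
(3) = F OR T = true.
Overall: T AND T AND T → true.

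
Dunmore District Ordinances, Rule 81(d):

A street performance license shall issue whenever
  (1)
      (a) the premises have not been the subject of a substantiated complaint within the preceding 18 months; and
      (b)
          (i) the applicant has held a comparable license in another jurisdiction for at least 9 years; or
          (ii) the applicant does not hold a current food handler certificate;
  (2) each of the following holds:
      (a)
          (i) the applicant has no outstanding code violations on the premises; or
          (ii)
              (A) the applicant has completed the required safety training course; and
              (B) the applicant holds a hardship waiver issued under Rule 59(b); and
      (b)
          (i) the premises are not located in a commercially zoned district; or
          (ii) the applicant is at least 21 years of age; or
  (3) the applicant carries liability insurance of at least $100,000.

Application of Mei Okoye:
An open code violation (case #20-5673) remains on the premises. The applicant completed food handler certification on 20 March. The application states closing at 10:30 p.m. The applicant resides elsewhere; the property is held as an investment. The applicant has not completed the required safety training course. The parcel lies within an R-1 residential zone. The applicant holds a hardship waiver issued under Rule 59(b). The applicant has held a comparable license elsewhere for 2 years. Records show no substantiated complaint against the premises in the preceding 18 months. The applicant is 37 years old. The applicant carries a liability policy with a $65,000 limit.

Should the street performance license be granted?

(a) no complaint in 18 mo. — holds.
(i) prior license ≥ 9 yr — not satisfied.
(ii) not (food handler cert.) — fails.
So (b) is not satisfied (F OR F).
(1) = T AND F = false.
(i) no code violations — fails.
(A) safety training — not met.
(B) hardship waiver — holds.
(ii) = F AND T = false.
(a): F OR F → false.
(i) not (commercially zoned) — met.
(ii) age ≥ 21 — holds.
So (b) is satisfied (T OR T).
So (2) is not satisfied (F AND T).
(3) insurance ≥ $100,000 — not met.
So Overall is not satisfied (F OR F OR F).

No — denied.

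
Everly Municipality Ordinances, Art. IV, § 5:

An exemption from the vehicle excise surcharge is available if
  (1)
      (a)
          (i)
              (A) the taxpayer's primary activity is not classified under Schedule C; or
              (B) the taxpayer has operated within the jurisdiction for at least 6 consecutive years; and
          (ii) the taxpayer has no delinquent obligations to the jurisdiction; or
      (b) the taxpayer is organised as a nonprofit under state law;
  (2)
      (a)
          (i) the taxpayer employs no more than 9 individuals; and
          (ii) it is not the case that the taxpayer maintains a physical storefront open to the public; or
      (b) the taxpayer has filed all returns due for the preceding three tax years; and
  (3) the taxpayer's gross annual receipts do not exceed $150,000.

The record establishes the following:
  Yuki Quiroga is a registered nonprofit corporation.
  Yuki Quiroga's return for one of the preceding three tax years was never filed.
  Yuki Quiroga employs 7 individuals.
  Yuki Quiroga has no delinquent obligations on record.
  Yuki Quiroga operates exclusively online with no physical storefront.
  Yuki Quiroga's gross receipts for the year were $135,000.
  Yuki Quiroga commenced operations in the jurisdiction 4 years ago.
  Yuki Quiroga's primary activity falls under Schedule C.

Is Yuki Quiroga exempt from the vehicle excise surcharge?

(A) not (Schedule C activity) — not satisfied.
(B) ≥ 6 yrs in jurisdiction — fails.
So (i) is not satisfied (F OR F).
(ii) no delinquency — met.
(a): F AND T → false.
(b) nonprofit — holds.
(1): F OR T → true.
(i) ≤ 9 employees — met.
(ii) not (has storefront) — satisfied.
(a): T AND T → true.
(b) returns current — not satisfied.
So (2) is satisfied (T OR F).
(3) receipts ≤ $150,000 — satisfied.
Overall: T AND T AND T → true.

Yes — exempt.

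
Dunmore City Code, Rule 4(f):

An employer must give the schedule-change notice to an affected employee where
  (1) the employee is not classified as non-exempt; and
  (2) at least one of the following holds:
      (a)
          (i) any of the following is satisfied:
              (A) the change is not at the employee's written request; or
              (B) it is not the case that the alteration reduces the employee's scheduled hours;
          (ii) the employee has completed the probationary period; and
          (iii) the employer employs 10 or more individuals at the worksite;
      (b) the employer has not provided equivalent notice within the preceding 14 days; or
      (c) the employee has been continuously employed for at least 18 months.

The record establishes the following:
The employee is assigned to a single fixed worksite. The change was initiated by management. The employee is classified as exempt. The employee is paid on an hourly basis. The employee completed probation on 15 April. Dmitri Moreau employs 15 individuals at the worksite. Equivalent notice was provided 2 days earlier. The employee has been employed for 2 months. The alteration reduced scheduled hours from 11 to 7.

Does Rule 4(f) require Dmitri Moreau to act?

(1) not (non-exempt) — holds.
(A) not employee-requested — satisfied.
(B) not (hours reduced) — fails.
So (i) is satisfied (T OR F).
(ii) past probation — met.
(iii) ≥ 10 at site — satisfied.
(a) = T AND T AND T = true.
(b) no recent notice — fails.
(c) tenure ≥ 18 mo. — not met.
So (2) is satisfied (T OR F OR F).
Overall = T AND T = true.

Yes — required.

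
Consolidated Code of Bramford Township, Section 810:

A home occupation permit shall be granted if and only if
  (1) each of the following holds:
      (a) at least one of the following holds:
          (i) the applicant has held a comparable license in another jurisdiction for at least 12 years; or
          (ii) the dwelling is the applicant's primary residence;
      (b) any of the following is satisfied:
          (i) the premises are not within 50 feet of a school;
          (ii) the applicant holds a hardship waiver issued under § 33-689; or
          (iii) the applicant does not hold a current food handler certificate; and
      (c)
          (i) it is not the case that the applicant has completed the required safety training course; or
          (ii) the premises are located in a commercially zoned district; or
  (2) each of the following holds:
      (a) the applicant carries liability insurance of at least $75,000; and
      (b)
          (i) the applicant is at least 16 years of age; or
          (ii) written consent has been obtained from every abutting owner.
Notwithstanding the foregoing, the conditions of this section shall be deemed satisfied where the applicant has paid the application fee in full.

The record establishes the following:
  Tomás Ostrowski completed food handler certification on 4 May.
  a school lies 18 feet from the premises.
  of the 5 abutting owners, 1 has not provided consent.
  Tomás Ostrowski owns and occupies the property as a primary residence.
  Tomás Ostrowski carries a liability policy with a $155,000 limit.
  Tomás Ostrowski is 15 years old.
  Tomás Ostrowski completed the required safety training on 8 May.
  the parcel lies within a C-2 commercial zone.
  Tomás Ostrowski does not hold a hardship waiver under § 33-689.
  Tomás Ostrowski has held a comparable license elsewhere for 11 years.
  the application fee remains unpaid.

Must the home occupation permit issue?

No — denied.

(i) prior license ≥ 12 yr — fails.
(ii) primary residence — satisfied.
(a) = F OR T = true.
(i) ≥50 ft from school — fails.
(ii) hardship waiver — not satisfied.
(iii) not (food handler cert.) — not met.
So (b) is not satisfied (F OR F OR F).
(i) not (safety training) — not met.
(ii) commercially zoned — holds.
So (c) is satisfied (F OR T).
(1) = T AND F AND T = false.
(a) insurance ≥ $75,000 — holds.
(i) age ≥ 16 — not met.
(ii) all abutters consent — not met.
(b) = F OR F = false.
(2) = T AND F = false.
Overall = F OR F = false.
Exception (fee paid) — not satisfied.
Result: main false OR exception false → false.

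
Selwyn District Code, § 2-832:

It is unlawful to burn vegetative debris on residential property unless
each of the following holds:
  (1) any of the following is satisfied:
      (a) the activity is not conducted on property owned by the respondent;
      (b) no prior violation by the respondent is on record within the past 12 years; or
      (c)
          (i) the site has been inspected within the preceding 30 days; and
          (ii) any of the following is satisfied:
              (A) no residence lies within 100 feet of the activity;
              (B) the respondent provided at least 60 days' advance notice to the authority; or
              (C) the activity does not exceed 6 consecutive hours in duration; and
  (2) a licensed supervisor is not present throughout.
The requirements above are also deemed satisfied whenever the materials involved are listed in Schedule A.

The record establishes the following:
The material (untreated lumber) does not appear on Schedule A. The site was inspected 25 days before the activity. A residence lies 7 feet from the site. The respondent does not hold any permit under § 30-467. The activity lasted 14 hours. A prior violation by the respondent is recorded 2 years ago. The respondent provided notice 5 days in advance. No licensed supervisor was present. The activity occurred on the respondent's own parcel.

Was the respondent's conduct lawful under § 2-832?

No — unlawful.

(a) not (own property) — fails.
(b) no prior violation — not met.
(i) site inspected — met.
(A) no residence in 100 ft — not met.
(B) ≥60 days' notice — fails.
(C) ≤ 6 hrs duration — not met.
So (ii) is not satisfied (F OR F OR F).
So (c) is not satisfied (T AND F).
(1): F OR F OR F → false.
(2) not (supervisor present) — satisfied.
Overall = F AND T = false.
Exception (Schedule A material) — not satisfied.
Result: main false OR exception false → false.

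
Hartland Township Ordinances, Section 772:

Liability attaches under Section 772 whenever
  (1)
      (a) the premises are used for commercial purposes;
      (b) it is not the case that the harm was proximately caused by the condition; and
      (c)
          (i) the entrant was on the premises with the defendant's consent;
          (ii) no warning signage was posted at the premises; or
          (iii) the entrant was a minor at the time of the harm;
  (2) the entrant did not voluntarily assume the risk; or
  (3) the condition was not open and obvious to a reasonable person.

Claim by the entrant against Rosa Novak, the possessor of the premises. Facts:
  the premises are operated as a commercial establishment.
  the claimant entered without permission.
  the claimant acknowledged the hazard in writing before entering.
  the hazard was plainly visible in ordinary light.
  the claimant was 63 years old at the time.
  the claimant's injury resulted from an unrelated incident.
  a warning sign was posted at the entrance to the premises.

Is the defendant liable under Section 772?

(a) commercial use — met.
(b) not (proximate cause) — holds.
(i) consent to enter — not met.
(ii) no signage posted — fails.
(iii) entrant a minor — fails.
So (c) is not satisfied (F OR F OR F).
(1): T AND T AND F → false.
(2) no assumed risk — not met.
(3) not open/obvious — fails.
Overall = F OR F OR F = false.

No — not liable.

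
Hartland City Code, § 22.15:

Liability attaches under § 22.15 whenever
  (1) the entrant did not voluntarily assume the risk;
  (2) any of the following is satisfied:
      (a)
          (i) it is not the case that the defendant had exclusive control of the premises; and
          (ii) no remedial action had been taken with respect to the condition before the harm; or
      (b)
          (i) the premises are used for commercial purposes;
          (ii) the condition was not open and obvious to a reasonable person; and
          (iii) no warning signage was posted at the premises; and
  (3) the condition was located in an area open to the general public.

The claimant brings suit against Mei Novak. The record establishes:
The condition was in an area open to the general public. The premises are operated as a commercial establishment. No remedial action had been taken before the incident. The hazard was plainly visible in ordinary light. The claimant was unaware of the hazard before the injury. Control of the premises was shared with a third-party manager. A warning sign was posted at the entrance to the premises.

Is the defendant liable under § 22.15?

Yes — liable.

(1) no assumed risk — satisfied.
(i) not (exclusive control) — holds.
(ii) no remedial action — holds.
(a): T AND T → true.
(i) commercial use — met.
(ii) not open/obvious — fails.
(iii) no signage posted — fails.
So (b) is not satisfied (T AND F AND F).
So (2) is satisfied (T OR F).
(3) public area — holds.
Overall = T AND T AND T = true.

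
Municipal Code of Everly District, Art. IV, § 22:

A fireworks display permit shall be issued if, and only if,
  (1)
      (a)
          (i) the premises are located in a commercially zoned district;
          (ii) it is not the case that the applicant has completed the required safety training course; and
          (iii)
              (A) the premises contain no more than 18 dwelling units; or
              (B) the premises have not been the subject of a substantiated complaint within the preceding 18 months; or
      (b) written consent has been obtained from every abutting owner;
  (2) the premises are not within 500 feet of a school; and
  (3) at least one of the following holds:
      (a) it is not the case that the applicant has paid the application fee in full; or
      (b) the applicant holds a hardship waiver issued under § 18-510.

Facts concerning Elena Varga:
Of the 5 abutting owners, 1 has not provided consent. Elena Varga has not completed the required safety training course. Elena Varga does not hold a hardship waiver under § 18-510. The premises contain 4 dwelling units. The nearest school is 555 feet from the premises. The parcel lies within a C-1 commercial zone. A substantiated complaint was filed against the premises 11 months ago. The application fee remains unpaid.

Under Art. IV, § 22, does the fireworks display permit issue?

Yes — granted.

(i) commercially zoned — met.
(ii) not (safety training) — holds.
(A) ≤ 18 units — met.
(B) no complaint in 18 mo. — not satisfied.
(iii): T OR F → true.
(a): T AND T AND T → true.
(b) all abutters consent — fails.
(1): T OR F → true.
(2) ≥500 ft from school — met.
(a) not (fee paid) — holds.
(b) hardship waiver — not met.
(3): T OR F → true.
Overall: T AND T AND T → true.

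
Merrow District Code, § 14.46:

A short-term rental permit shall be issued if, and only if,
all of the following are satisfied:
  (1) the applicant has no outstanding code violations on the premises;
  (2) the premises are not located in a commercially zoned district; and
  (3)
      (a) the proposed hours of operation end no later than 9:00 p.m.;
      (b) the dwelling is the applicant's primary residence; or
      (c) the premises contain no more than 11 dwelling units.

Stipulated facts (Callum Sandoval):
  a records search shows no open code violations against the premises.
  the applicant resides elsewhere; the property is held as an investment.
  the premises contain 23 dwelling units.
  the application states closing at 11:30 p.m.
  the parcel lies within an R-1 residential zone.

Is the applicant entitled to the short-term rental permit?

(1) no code violations — met.
(2) not (commercially zoned) — holds.
(a) closes by 9 p.m. — fails.
(b) primary residence — not met.
(c) ≤ 11 units — not met.
(3) = F OR F OR F = false.
Overall: T AND T AND F → false.

No — denied.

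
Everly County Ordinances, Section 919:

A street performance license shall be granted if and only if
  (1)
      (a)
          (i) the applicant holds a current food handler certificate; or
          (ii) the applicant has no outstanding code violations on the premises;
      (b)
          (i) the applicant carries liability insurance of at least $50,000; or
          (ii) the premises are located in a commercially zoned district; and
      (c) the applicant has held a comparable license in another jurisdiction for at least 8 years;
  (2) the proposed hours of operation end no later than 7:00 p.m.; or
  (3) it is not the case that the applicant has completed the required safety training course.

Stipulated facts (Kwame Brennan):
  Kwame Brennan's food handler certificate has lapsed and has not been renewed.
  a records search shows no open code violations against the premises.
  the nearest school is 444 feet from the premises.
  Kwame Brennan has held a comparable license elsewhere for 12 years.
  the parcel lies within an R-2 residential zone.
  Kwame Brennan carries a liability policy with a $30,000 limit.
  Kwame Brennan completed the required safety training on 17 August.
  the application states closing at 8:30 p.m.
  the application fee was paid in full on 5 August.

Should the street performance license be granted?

(i) food handler cert. — not met.
(ii) no code violations — satisfied.
(a): F OR T → true.
(i) insurance ≥ $50,000 — not met.
(ii) commercially zoned — not satisfied.
(b): F OR F → false.
(c) prior license ≥ 8 yr — satisfied.
So (1) is not satisfied (T AND F AND T).
(2) closes by 7 p.m. — fails.
(3) not (safety training) — fails.
Overall = F OR F OR F = false.

No — denied.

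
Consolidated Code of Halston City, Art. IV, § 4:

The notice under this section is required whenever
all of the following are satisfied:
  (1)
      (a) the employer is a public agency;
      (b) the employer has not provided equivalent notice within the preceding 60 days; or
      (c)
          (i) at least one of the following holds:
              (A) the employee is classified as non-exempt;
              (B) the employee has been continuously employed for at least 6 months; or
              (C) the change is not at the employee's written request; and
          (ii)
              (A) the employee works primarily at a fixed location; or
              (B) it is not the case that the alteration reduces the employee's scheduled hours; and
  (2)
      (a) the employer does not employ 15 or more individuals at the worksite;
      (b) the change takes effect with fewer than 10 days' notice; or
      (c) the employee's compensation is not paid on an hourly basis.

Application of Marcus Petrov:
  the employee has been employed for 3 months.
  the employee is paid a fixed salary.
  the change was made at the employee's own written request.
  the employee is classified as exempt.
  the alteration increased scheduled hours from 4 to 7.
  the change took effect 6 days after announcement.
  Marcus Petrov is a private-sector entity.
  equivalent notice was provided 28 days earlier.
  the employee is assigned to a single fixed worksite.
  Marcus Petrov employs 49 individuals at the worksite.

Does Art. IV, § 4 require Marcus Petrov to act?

No — not required.

(a) public agency — fails.
(b) no recent notice — not satisfied.
(A) non-exempt — not met.
(B) tenure ≥ 6 mo. — fails.
(C) not employee-requested — fails.
(i): F OR F OR F → false.
(A) fixed location — satisfied.
(B) not (hours reduced) — holds.
(ii) = T OR T = true.
(c) = F AND T = false.
(1): F OR F OR F → false.
(a) not (≥ 15 at site) — not satisfied.
(b) < 10 days' notice — holds.
(c) not (hourly-paid) — met.
(2): F OR T OR T → true.
So Overall is not satisfied (F AND T).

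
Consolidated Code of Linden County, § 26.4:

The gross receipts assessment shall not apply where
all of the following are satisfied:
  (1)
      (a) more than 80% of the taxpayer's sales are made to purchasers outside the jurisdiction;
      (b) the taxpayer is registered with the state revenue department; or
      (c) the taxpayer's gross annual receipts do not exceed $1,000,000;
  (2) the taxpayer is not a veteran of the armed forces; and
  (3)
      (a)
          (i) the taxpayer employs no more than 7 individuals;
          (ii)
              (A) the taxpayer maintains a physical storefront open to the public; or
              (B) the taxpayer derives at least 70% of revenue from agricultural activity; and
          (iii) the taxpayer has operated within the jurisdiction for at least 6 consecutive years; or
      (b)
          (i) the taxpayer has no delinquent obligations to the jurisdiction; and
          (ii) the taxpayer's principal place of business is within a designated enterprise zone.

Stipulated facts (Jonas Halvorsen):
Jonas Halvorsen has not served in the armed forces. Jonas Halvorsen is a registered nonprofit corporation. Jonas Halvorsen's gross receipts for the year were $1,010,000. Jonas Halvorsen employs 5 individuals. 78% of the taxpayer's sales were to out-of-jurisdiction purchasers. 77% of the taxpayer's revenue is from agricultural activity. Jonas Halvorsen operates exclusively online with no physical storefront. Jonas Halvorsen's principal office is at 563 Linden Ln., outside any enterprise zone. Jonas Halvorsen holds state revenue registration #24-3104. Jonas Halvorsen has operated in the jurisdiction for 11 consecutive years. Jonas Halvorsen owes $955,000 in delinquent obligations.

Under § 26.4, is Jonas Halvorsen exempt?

(a) >80% out-of-jur. sales — fails.
(b) state-registered — met.
(c) receipts ≤ $1,000,000 — not met.
(1) = F OR T OR F = true.
(2) not (veteran) — met.
(i) ≤ 7 employees — met.
(A) has storefront — not met.
(B) ≥70% agricultural — satisfied.
So (ii) is satisfied (F OR T).
(iii) ≥ 6 yrs in jurisdiction — met.
So (a) is satisfied (T AND T AND T).
(i) no delinquency — not satisfied.
(ii) in enterprise zone — fails.
(b) = F AND F = false.
(3) = T OR F = true.
Overall: T AND T AND T → true.

Yes — exempt.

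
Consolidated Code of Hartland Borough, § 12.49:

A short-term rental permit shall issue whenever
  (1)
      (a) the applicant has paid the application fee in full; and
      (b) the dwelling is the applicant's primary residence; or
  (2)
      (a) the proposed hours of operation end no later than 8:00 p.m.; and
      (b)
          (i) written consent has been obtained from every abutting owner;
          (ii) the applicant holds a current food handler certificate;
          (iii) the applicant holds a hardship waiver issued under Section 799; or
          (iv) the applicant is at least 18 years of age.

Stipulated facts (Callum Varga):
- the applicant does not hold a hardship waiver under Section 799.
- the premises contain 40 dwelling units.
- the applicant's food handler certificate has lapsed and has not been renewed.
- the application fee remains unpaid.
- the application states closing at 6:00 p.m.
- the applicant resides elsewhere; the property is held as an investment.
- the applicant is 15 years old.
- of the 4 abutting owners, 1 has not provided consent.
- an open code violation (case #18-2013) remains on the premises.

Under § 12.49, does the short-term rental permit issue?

(a) fee paid — fails.
(b) primary residence — not met.
(1) = F AND F = false.
(a) closes by 8 p.m. — met.
(i) all abutters consent — not met.
(ii) food handler cert. — fails.
(iii) hardship waiver — not met.
(iv) age ≥ 18 — not met.
(b) = F OR F OR F OR F = false.
(2): T AND F → false.
Overall: F OR F → false.

No — denied.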